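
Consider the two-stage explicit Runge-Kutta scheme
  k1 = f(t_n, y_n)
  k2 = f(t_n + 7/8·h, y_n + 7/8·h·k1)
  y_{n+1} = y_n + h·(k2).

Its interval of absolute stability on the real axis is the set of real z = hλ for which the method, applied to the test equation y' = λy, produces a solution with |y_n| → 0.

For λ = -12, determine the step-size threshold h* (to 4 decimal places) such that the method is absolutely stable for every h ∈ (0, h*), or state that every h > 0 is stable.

(-1.1429,0); λ=-12 ⇒ h* = (8/7)/12 = 0.0952.

On y'=λy, z=hλ:
  k1=λy_n ⇒ h·k1=z·y_n;  k2=λ(1+7/8z)y_n ⇒ h·k2=z(1+7/8z)y_n
  y_{n+1}/y_n = 1 + z(1+7/8z) = 1 + z + 7/8z²
  R(z) = 1 + z + 7/8z².

Solve |R(x)|<1 on ℝ⁻.
x=-1.73: |R|=1.8888
R=1: x+7/8x²=0 ⇒ x=−8/7=-1.1429; min R=1−1/(4·7/8)=0.7143>−1
Confirm numerically:
  x=-0.865: |R|=0.78970 <1
  x=-0.758: |R|=0.74474 <1
  x=-0.618: |R|=0.71618 <1
  x=-0.543: |R|=0.71499 <1
  x=-1.693: |R|=1.81497 >1
  x=-1.670: |R|=1.77029 >1
  x=-1.500: |R|=1.46875 >1
Stable set (-1.1429, 0).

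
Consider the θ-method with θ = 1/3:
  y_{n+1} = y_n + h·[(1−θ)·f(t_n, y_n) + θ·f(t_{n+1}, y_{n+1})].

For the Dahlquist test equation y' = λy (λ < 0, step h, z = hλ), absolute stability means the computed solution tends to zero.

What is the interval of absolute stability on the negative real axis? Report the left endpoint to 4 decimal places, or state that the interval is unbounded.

Test eqn y'=λy, z=hλ:
  y_{n+1} = y_n + z·[2/3·y_n + 1/3·y_{n+1}] ⇒ (1 − 1/3z)y_{n+1} = (1 + 2/3z)y_n
  ⇒ R(z) = (1 + 2/3z)/(1 − 1/3z).

Boundary: |R(x)|=1, x<0.
x=-0.74: |R|=0.4064
R=−1: 1+2/3x = −1+1/3x ⇒ -1/3x=2 ⇒ x=2/(-1/3)=-6.0000
Confirm numerically:
  x=-5.274: |R|=0.91226 <1
  x=-2.936: |R|=0.48383 <1
  x=-2.538: |R|=0.37486 <1
  x=-6.441: |R|=1.04671 >1
  x=-6.383: |R|=1.04082 >1
  x=-6.028: |R|=1.00310 >1
So |R|<1 on (-6.0000, 0).

z∈(-6.0000,0).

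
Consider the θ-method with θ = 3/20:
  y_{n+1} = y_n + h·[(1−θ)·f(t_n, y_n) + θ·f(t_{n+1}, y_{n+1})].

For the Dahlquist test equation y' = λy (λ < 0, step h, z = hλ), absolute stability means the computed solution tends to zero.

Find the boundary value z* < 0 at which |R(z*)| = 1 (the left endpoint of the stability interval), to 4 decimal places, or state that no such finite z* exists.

Test eqn y'=λy, z=hλ:
  y_{n+1} = y_n + z·[17/20·y_n + 3/20·y_{n+1}] ⇒ (1 − 3/20z)y_{n+1} = (1 + 17/20z)y_n
  so R(z) = (1 + 17/20z)/(1 − 3/20z).

Need |R(x)|<1, x<0.
x=-1.41: |R|=0.1638
R=−1: 1+17/20x = −1+3/20x ⇒ -7/10x=2 ⇒ x=2/(-7/10)=-2.8571
Confirm numerically:
  x=-2.572: |R|=0.85597 <1
  x=-1.725: |R|=0.37041 <1
  x=-1.401: |R|=0.15771 <1
  x=-3.326: |R|=1.21896 >1
  x=-3.184: |R|=1.15485 >1
Interval (-2.8571, 0).

left endpoint -2.8571.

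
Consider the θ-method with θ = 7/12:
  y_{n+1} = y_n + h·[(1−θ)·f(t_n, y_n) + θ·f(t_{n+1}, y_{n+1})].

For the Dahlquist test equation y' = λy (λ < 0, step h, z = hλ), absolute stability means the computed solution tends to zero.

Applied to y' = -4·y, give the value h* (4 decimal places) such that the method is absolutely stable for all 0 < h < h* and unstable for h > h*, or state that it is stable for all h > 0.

(−∞, 0) — no finite endpoint. Any h>0 works for λ=-4.

With y'=λy (z=hλ):
  y_{n+1} = y_n + z·[5/12·y_n + 7/12·y_{n+1}] ⇒ (1 − 7/12z)y_{n+1} = (1 + 5/12z)y_n
  R(z) = (1 + 5/12z)/(1 − 7/12z).

Need |R(x)|<1, x<0.
x=-0.47: |R|=0.6311
x=-2: |R|=0.0769
x=-10: |R|=0.4634
x=-100: |R|=0.6854
θ=7/12≥1/2 ⇒ |1+5/12x|<|1−7/12x| ∀x<0 ⇒ unbounded interval.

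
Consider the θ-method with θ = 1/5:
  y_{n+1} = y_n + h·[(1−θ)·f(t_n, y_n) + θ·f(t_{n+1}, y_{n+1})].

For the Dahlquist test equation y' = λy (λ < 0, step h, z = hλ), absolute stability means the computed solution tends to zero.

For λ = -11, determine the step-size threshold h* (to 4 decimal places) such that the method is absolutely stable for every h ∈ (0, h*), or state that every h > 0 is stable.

Test eqn y'=λy, z=hλ:
  y_{n+1} = y_n + z·[4/5·y_n + 1/5·y_{n+1}] ⇒ (1 − 1/5z)y_{n+1} = (1 + 4/5z)y_n
  Hence R(z) = (1 + 4/5z)/(1 − 1/5z).

Solve |R(x)|<1 on ℝ⁻.
x=-1.72: |R|=0.2798
R=−1: 1+4/5x = −1+1/5x ⇒ -3/5x=2 ⇒ x=2/(-3/5)=-3.3333
Confirm numerically:
  x=-3.086: |R|=0.90824 <1
  x=-2.192: |R|=0.52392 <1
  x=-2.128: |R|=0.49270 <1
  x=-3.763: |R|=1.14710 >1
  x=-3.633: |R|=1.10414 >1
  x=-3.558: |R|=1.07876 >1
Interval (-3.3333, 0).

(-3.3333,0); λ=-11 ⇒ h* = (10/3)/11 = 0.3030.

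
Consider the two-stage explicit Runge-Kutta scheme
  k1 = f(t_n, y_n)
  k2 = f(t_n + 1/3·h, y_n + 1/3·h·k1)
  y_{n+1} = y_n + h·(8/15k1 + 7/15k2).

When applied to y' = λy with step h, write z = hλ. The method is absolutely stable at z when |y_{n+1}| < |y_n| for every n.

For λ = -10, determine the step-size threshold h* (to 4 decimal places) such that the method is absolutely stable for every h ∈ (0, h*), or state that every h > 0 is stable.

(-6.4286,0); λ=-10 ⇒ h* = (45/7)/10 = 0.6429.

Test eqn y'=λy, z=hλ:
  k1=λy_n ⇒ h·k1=z·y_n;  k2=λ(1+1/3z)y_n ⇒ h·k2=z(1+1/3z)y_n
  y_{n+1}/y_n = 1 + 8/15z + 7/15z(1+1/3z) = 1 + z + 7/45z²
  R(z) = 1 + z + 7/45z².

Solve |R(x)|<1 on ℝ⁻.
x=-0.8: |R|=0.2996
R=1: x+7/45x²=0 ⇒ x=−45/7=-6.4286; min R=1−1/(4·7/45)=-0.6071>−1
Confirm numerically:
  x=-6.368: |R|=0.94000 <1
  x=-6.099: |R|=0.68732 <1
  x=-6.056: |R|=0.64902 <1
  x=-3.291: |R|=0.60623 <1
  x=-7.027: |R|=1.65414 >1
  x=-6.895: |R|=1.50027 >1
  x=-6.817: |R|=1.41190 >1
Interval (-6.4286, 0).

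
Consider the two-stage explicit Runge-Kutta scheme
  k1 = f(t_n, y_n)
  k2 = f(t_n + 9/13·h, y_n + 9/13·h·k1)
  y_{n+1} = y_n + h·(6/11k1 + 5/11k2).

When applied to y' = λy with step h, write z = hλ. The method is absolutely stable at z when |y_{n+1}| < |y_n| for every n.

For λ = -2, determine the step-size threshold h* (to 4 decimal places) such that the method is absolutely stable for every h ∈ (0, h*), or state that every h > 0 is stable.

(-3.1778,0); λ=-2 ⇒ h* = (143/45)/2 = 1.5889.

Set f=λy, z=hλ:
  k1=λy_n ⇒ h·k1=z·y_n;  k2=λ(1+9/13z)y_n ⇒ h·k2=z(1+9/13z)y_n
  y_{n+1}/y_n = 1 + 6/11z + 5/11z(1+9/13z) = 1 + z + 45/143z²
  ⇒ R(z) = 1 + z + 45/143z².

Solve |R(x)|<1 on ℝ⁻.
x=-1.53: |R|=0.2066
R=1: x+45/143x²=0 ⇒ x=−143/45=-3.1778; min R=1−1/(4·45/143)=0.2056>−1
Confirm numerically:
  x=-2.900: |R|=0.74650 <1
  x=-2.506: |R|=0.47024 <1
  x=-2.332: |R|=0.37933 <1
  x=-1.880: |R|=0.23222 <1
  x=-3.691: |R|=1.59611 >1
  x=-3.445: |R|=1.28969 >1
  x=-3.245: |R|=1.06864 >1
So |R|<1 on (-3.1778, 0).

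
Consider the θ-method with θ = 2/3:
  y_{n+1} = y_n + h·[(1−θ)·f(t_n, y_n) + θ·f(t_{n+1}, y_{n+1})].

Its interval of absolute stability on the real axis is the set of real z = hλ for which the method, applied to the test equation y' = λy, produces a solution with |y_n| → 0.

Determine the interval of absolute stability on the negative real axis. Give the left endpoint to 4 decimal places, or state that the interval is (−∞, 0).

Test eqn y'=λy, z=hλ:
  y_{n+1} = y_n + z·[1/3·y_n + 2/3·y_{n+1}] ⇒ (1 − 2/3z)y_{n+1} = (1 + 1/3z)y_n
  ⇒ R(z) = (1 + 1/3z)/(1 − 2/3z).

Find x<0 with |R(x)|<1.
x=-1.59: |R|=0.2282
x=-2: |R|=0.1429
x=-10: |R|=0.3043
x=-100: |R|=0.4778
θ=2/3≥1/2 ⇒ |1+1/3x|<|1−2/3x| ∀x<0 ⇒ stable on all of ℝ⁻.

unbounded; (−∞, 0).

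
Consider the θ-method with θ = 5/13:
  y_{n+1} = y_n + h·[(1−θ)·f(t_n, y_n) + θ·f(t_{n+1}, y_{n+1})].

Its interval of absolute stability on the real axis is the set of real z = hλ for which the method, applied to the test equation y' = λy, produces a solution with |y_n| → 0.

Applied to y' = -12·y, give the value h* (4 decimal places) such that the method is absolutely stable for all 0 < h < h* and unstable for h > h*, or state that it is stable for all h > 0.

Set f=λy, z=hλ:
  y_{n+1} = y_n + z·[8/13·y_n + 5/13·y_{n+1}] ⇒ (1 − 5/13z)y_{n+1} = (1 + 8/13z)y_n
  so R(z) = (1 + 8/13z)/(1 − 5/13z).

Boundary: |R(x)|=1, x<0.
x=-0.37: |R|=0.6761
R=−1: 1+8/13x = −1+5/13x ⇒ -3/13x=2 ⇒ x=2/(-3/13)=-8.6667
Confirm numerically:
  x=-8.423: |R|=0.98674 <1
  x=-7.386: |R|=0.92305 <1
  x=-4.371: |R|=0.63027 <1
  x=-9.224: |R|=1.02828 >1
  x=-9.200: |R|=1.02712 >1
  x=-8.944: |R|=1.01441 >1
Interval (-8.6667, 0).

(-8.6667,0); λ=-12 ⇒ h* = (26/3)/12 = 0.7222.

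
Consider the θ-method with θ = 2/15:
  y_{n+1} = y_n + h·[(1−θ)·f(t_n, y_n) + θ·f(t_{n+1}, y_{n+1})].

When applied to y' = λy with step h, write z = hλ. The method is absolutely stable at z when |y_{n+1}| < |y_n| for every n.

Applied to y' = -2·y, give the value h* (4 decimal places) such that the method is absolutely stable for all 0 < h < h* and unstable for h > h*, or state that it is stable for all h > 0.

Set f=λy, z=hλ:
  y_{n+1} = y_n + z·[13/15·y_n + 2/15·y_{n+1}] ⇒ (1 − 2/15z)y_{n+1} = (1 + 13/15z)y_n
  R(z) = (1 + 13/15z)/(1 − 2/15z).

Boundary: |R(x)|=1, x<0.
x=-0.6: |R|=0.4444
R=−1: 1+13/15x = −1+2/15x ⇒ -11/15x=2 ⇒ x=2/(-11/15)=-2.7273
Confirm numerically:
  x=-2.674: |R|=0.97120 <1
  x=-1.651: |R|=0.35313 <1
  x=-1.643: |R|=0.34775 <1
  x=-3.261: |R|=1.27279 >1
  x=-3.146: |R|=1.21633 >1
Stable set (-2.7273, 0).

(-2.7273,0); λ=-2 ⇒ h* = (30/11)/2 = 1.3636.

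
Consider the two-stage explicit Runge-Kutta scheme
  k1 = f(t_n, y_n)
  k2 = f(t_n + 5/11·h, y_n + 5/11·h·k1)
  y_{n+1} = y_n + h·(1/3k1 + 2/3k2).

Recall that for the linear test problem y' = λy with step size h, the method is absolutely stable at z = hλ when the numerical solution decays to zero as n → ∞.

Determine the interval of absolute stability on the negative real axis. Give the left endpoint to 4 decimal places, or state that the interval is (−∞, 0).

z∈(-3.3000,0).

On y'=λy, z=hλ:
  k1=λy_n ⇒ h·k1=z·y_n;  k2=λ(1+5/11z)y_n ⇒ h·k2=z(1+5/11z)y_n
  y_{n+1}/y_n = 1 + 1/3z + 2/3z(1+5/11z) = 1 + z + 10/33z²
  so R(z) = 1 + z + 10/33z².

Solve |R(x)|<1 on ℝ⁻.
x=-0.31: |R|=0.7191
R=1: x+10/33x²=0 ⇒ x=−33/10=-3.3000; min R=1−1/(4·10/33)=0.1750>−1
Confirm numerically:
  x=-3.254: |R|=0.95464 <1
  x=-3.059: |R|=0.77660 <1
  x=-2.257: |R|=0.28665 <1
  x=-1.680: |R|=0.17527 <1
  x=-3.889: |R|=1.69413 >1
  x=-3.645: |R|=1.38107 >1
Interval (-3.3000, 0).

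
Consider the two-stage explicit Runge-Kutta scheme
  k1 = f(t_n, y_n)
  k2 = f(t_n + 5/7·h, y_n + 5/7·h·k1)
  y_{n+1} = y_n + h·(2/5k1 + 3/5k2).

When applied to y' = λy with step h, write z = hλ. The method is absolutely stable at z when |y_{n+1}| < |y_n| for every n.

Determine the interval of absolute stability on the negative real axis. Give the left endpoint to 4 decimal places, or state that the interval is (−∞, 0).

Set f=λy, z=hλ:
  k1=λy_n ⇒ h·k1=z·y_n;  k2=λ(1+5/7z)y_n ⇒ h·k2=z(1+5/7z)y_n
  y_{n+1}/y_n = 1 + 2/5z + 3/5z(1+5/7z) = 1 + z + 3/7z²
  so R(z) = 1 + z + 3/7z².

Find x<0 with |R(x)|<1.
x=-0.31: |R|=0.7312
R=1: x+3/7x²=0 ⇒ x=−7/3=-2.3333; min R=1−1/(4·3/7)=0.4167>−1
Confirm numerically:
  x=-2.231: |R|=0.90215 <1
  x=-1.903: |R|=0.64903 <1
  x=-1.885: |R|=0.63781 <1
  x=-0.994: |R|=0.42944 <1
  x=-2.855: |R|=1.63830 >1
  x=-2.623: |R|=1.32563 >1
So |R|<1 on (-2.3333, 0).

(-2.3333, 0).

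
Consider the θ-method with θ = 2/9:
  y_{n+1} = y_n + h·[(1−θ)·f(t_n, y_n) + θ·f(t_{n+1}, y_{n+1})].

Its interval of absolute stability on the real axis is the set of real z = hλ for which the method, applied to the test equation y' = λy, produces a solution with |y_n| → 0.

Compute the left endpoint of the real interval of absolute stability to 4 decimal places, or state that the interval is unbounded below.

With y'=λy (z=hλ):
  y_{n+1} = y_n + z·[7/9·y_n + 2/9·y_{n+1}] ⇒ (1 − 2/9z)y_{n+1} = (1 + 7/9z)y_n
  ⇒ R(z) = (1 + 7/9z)/(1 − 2/9z).

Find x<0 with |R(x)|<1.
x=-0.95: |R|=0.2156
R=−1: 1+7/9x = −1+2/9x ⇒ -5/9x=2 ⇒ x=2/(-5/9)=-3.6000
Confirm numerically:
  x=-2.757: |R|=0.70959 <1
  x=-2.589: |R|=0.64346 <1
  x=-1.815: |R|=0.29335 <1
  x=-4.075: |R|=1.13848 >1
  x=-4.055: |R|=1.13296 >1
  x=-3.705: |R|=1.03199 >1
Stable set (-3.6000, 0).

z* = -3.6000.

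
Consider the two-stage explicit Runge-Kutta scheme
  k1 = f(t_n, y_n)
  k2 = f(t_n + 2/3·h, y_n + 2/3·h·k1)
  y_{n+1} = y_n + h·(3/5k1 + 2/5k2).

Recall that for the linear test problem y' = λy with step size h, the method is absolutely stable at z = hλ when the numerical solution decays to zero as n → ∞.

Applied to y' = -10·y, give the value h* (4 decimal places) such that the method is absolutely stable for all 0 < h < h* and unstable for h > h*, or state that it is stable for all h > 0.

(-3.7500,0); λ=-10 ⇒ h* = (15/4)/10 = 0.3750.

With y'=λy (z=hλ):
  k1=λy_n ⇒ h·k1=z·y_n;  k2=λ(1+2/3z)y_n ⇒ h·k2=z(1+2/3z)y_n
  y_{n+1}/y_n = 1 + 3/5z + 2/5z(1+2/3z) = 1 + z + 4/15z²
  R(z) = 1 + z + 4/15z².

Find x<0 with |R(x)|<1.
x=-1.31: |R|=0.1476
R=1: x+4/15x²=0 ⇒ x=−15/4=-3.7500; min R=1−1/(4·4/15)=0.0625>−1
Confirm numerically:
  x=-2.982: |R|=0.38929 <1
  x=-2.364: |R|=0.12627 <1
  x=-1.810: |R|=0.06363 <1
  x=-1.613: |R|=0.08081 <1
  x=-4.176: |R|=1.47439 >1
  x=-3.873: |R|=1.12703 >1
Stable set (-3.7500, 0).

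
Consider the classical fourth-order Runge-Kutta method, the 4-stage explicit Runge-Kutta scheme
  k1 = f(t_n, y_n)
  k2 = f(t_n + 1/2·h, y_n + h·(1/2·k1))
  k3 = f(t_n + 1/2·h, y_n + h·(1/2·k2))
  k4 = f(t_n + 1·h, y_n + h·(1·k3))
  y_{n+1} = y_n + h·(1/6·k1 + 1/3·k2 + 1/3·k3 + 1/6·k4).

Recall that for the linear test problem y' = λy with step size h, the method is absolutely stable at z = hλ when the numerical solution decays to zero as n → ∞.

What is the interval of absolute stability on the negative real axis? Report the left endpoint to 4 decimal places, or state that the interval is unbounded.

Set f=λy, z=hλ:
  order 4, 4-stage ⇒ R(z)=1+z+z^2/2+z^3/6+z^4/24
  (e.g. R(-0.54)=0.58310, |R|=0.58310)

Boundary: |R(x)|=1, x<0.
x=-0.54: |R|=0.5831
|R(-2.95)|=1.2781 |R(-1.1)|=0.3442 |R(-0.98)|=0.3818
Bisect:
  x_lo=-3.3613 |R|=2.2773  x_hi=-0.1300 |R|=0.8781
  mid=-1.74566 |R|=0.27833 →hi
  mid=-2.55349 |R|=0.70318 →hi
  mid=-2.95740 |R|=1.29205 →lo
  mid=-2.75545 |R|=0.95593 →hi
  mid=-2.85643 |R|=1.11265 →lo
  mid=-2.80594 |R|=1.03157 →lo
  mid=-2.78069 |R|=0.99308 →hi
  mid=-2.79331 |R|=1.01216 →lo
  mid=-2.78700 |R|=1.00258 →lo
  ...
  [-2.78542,-2.78523] ⇒ x*=-2.7853
So |R|<1 on (-2.7853, 0).

(-2.7853, 0).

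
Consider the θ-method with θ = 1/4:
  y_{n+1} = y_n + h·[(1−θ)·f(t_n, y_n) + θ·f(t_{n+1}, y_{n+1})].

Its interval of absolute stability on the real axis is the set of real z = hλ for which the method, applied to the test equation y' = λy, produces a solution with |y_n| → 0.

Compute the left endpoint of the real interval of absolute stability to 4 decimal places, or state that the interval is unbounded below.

With y'=λy (z=hλ):
  y_{n+1} = y_n + z·[3/4·y_n + 1/4·y_{n+1}] ⇒ (1 − 1/4z)y_{n+1} = (1 + 3/4z)y_n
  ⇒ R(z) = (1 + 3/4z)/(1 − 1/4z).

Boundary: |R(x)|=1, x<0.
x=-1.78: |R|=0.2318
R=−1: 1+3/4x = −1+1/4x ⇒ -1/2x=2 ⇒ x=2/(-1/2)=-4.0000
Confirm numerically:
  x=-3.064: |R|=0.73499 <1
  x=-2.663: |R|=0.59868 <1
  x=-2.060: |R|=0.35974 <1
  x=-1.629: |R|=0.15758 <1
  x=-4.538: |R|=1.12602 >1
  x=-4.505: |R|=1.11875 >1
  x=-4.430: |R|=1.10202 >1
So |R|<1 on (-4.0000, 0).

left endpoint -4.0000.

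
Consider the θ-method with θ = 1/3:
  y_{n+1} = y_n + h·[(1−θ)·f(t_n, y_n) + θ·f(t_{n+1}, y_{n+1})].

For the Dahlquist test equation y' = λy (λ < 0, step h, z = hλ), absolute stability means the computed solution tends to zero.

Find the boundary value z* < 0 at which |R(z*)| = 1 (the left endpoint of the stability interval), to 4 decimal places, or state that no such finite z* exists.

Test eqn y'=λy, z=hλ:
  y_{n+1} = y_n + z·[2/3·y_n + 1/3·y_{n+1}] ⇒ (1 − 1/3z)y_{n+1} = (1 + 2/3z)y_n
  R(z) = (1 + 2/3z)/(1 − 1/3z).

Need |R(x)|<1, x<0.
x=-0.77: |R|=0.3873
R=−1: 1+2/3x = −1+1/3x ⇒ -1/3x=2 ⇒ x=2/(-1/3)=-6.0000
Confirm numerically:
  x=-5.467: |R|=0.93705 <1
  x=-4.671: |R|=0.82675 <1
  x=-2.537: |R|=0.37457 <1
  x=-6.358: |R|=1.03826 >1
  x=-6.272: |R|=1.02934 >1
So |R|<1 on (-6.0000, 0).

z* = -6.0000.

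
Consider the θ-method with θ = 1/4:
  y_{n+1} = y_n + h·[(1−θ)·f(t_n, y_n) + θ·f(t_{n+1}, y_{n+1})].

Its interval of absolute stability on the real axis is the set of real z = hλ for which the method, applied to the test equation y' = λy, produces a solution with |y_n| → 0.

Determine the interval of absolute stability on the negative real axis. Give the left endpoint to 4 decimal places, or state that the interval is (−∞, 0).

Set f=λy, z=hλ:
  y_{n+1} = y_n + z·[3/4·y_n + 1/4·y_{n+1}] ⇒ (1 − 1/4z)y_{n+1} = (1 + 3/4z)y_n
  so R(z) = (1 + 3/4z)/(1 − 1/4z).

Need |R(x)|<1, x<0.
x=-0.68: |R|=0.4188
R=−1: 1+3/4x = −1+1/4x ⇒ -1/2x=2 ⇒ x=2/(-1/2)=-4.0000
Confirm numerically:
  x=-2.986: |R|=0.70971 <1
  x=-2.978: |R|=0.70708 <1
  x=-2.651: |R|=0.59435 <1
  x=-4.599: |R|=1.13932 >1
  x=-4.563: |R|=1.13150 >1
  x=-4.165: |R|=1.04042 >1
Stable set (-4.0000, 0).

z∈(-4.0000,0).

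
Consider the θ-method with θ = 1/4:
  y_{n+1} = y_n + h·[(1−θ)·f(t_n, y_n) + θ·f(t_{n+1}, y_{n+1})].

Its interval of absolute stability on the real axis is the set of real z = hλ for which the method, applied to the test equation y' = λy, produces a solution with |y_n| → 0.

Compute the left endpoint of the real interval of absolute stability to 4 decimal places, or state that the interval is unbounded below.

On y'=λy, z=hλ:
  y_{n+1} = y_n + z·[3/4·y_n + 1/4·y_{n+1}] ⇒ (1 − 1/4z)y_{n+1} = (1 + 3/4z)y_n
  ⇒ R(z) = (1 + 3/4z)/(1 − 1/4z).

Find x<0 with |R(x)|<1.
x=-1.12: |R|=0.1250
R=−1: 1+3/4x = −1+1/4x ⇒ -1/2x=2 ⇒ x=2/(-1/2)=-4.0000
Confirm numerically:
  x=-3.358: |R|=0.82550 <1
  x=-2.724: |R|=0.62046 <1
  x=-2.618: |R|=0.58235 <1
  x=-1.860: |R|=0.26962 <1
  x=-4.546: |R|=1.12778 >1
  x=-4.323: |R|=1.07762 >1
  x=-4.073: |R|=1.01808 >1
Stable set (-4.0000, 0).

z* = -4.0000.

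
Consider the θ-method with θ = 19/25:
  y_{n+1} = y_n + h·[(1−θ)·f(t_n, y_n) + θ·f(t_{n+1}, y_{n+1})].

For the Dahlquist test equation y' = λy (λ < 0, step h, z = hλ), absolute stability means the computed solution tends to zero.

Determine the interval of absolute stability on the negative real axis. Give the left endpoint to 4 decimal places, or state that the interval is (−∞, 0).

unbounded; (−∞, 0).

Set f=λy, z=hλ:
  y_{n+1} = y_n + z·[6/25·y_n + 19/25·y_{n+1}] ⇒ (1 − 19/25z)y_{n+1} = (1 + 6/25z)y_n
  so R(z) = (1 + 6/25z)/(1 − 19/25z).

Boundary: |R(x)|=1, x<0.
x=-0.78: |R|=0.5103
x=-2: |R|=0.2063
x=-10: |R|=0.1628
x=-100: |R|=0.2987
θ=19/25≥1/2 ⇒ |1+6/25x|<|1−19/25x| ∀x<0 ⇒ unbounded interval.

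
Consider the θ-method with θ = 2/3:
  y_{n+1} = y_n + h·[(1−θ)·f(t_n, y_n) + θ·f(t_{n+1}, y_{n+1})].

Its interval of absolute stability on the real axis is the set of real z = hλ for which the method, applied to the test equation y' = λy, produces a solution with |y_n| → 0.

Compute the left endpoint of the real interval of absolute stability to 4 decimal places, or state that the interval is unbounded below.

(−∞, 0) — no finite endpoint.

Test eqn y'=λy, z=hλ:
  y_{n+1} = y_n + z·[1/3·y_n + 2/3·y_{n+1}] ⇒ (1 − 2/3z)y_{n+1} = (1 + 1/3z)y_n
  ⇒ R(z) = (1 + 1/3z)/(1 − 2/3z).

Boundary: |R(x)|=1, x<0.
x=-0.43: |R|=0.6658
x=-2: |R|=0.1429
x=-10: |R|=0.3043
x=-100: |R|=0.4778
θ=2/3≥1/2 ⇒ |1+1/3x|<|1−2/3x| ∀x<0 ⇒ unbounded interval.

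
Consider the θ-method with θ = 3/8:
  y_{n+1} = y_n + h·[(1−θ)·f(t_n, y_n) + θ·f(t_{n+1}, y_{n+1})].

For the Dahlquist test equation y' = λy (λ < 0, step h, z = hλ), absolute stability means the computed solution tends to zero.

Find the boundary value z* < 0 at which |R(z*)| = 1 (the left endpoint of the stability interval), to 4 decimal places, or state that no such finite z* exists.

Test eqn y'=λy, z=hλ:
  y_{n+1} = y_n + z·[5/8·y_n + 3/8·y_{n+1}] ⇒ (1 − 3/8z)y_{n+1} = (1 + 5/8z)y_n
  Hence R(z) = (1 + 5/8z)/(1 − 3/8z).

Find x<0 with |R(x)|<1.
x=-1.45: |R|=0.0607
R=−1: 1+5/8x = −1+3/8x ⇒ -1/4x=2 ⇒ x=2/(-1/4)=-8.0000
Confirm numerically:
  x=-7.305: |R|=0.95354 <1
  x=-7.143: |R|=0.94176 <1
  x=-3.603: |R|=0.53246 <1
  x=-8.369: |R|=1.02229 >1
  x=-8.240: |R|=1.01467 >1
  x=-8.133: |R|=1.00821 >1
Interval (-8.0000, 0).

left endpoint -8.0000.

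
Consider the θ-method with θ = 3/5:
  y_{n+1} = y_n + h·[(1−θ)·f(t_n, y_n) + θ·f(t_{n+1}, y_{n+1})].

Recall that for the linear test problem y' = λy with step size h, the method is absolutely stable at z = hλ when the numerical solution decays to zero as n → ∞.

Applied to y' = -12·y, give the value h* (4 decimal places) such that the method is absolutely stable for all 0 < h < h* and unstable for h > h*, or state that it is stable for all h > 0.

On y'=λy, z=hλ:
  y_{n+1} = y_n + z·[2/5·y_n + 3/5·y_{n+1}] ⇒ (1 − 3/5z)y_{n+1} = (1 + 2/5z)y_n
  Hence R(z) = (1 + 2/5z)/(1 − 3/5z).

Solve |R(x)|<1 on ℝ⁻.
x=-0.74: |R|=0.4875
x=-2: |R|=0.0909
x=-10: |R|=0.4286
x=-100: |R|=0.6393
θ=3/5≥1/2 ⇒ |1+2/5x|<|1−3/5x| ∀x<0 ⇒ stable on all of ℝ⁻.

interval (−∞, 0). Any h>0 works for λ=-12.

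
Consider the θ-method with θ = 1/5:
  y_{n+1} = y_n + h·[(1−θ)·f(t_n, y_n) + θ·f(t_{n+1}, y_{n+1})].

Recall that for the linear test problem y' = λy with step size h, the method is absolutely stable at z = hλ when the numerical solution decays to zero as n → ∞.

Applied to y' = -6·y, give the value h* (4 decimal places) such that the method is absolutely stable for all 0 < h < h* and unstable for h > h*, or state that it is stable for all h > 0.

On y'=λy, z=hλ:
  y_{n+1} = y_n + z·[4/5·y_n + 1/5·y_{n+1}] ⇒ (1 − 1/5z)y_{n+1} = (1 + 4/5z)y_n
  R(z) = (1 + 4/5z)/(1 − 1/5z).

Solve |R(x)|<1 on ℝ⁻.
x=-1.16: |R|=0.0584
R=−1: 1+4/5x = −1+1/5x ⇒ -3/5x=2 ⇒ x=2/(-3/5)=-3.3333
Confirm numerically:
  x=-2.354: |R|=0.60049 <1
  x=-2.326: |R|=0.58750 <1
  x=-2.308: |R|=0.57909 <1
  x=-1.685: |R|=0.26028 <1
  x=-3.758: |R|=1.14547 >1
  x=-3.687: |R|=1.12214 >1
  x=-3.409: |R|=1.02699 >1
Interval (-3.3333, 0).

(-3.3333,0); λ=-6 ⇒ h* = (10/3)/6 = 0.5556.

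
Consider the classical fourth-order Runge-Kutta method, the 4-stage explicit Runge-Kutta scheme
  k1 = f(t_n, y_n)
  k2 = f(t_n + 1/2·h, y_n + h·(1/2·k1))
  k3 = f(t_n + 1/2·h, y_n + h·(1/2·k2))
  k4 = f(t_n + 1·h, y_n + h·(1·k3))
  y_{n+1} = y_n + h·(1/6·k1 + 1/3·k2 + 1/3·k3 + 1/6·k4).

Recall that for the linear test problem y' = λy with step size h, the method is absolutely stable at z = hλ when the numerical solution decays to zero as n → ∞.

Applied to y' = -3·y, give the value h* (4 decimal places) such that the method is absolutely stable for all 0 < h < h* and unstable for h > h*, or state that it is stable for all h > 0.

(-2.7853,0); λ=-3 ⇒ h* = 0.9284.

With y'=λy (z=hλ):
  order 4, 4-stage ⇒ R(z)=1+z+z^2/2+z^3/6+z^4/24
  (e.g. R(-1.42)=0.28040, |R|=0.28040)

Boundary: |R(x)|=1, x<0.
x=-1.42: |R|=0.2804
|R(-2.01)|=0.3367 |R(-1.56)|=0.2708 |R(-1.09)|=0.3470
Bisect:
  x_lo=-3.5994 |R|=3.1000  x_hi=-0.2997 |R|=0.7410
  mid=-1.94956 |R|=0.31777 →hi
  mid=-2.77448 |R|=0.98381 →hi
  mid=-3.18693 |R|=1.79477 →lo
  mid=-2.98070 |R|=1.33687 →lo
  mid=-2.87759 |R|=1.14831 →lo
  mid=-2.82603 |R|=1.06318 →lo
  mid=-2.80026 |R|=1.02279 →lo
  mid=-2.78737 |R|=1.00313 →lo
  mid=-2.78092 |R|=0.99343 →hi
  ...
  [-2.78535,-2.78515] ⇒ x*=-2.7853
Interval (-2.7853, 0).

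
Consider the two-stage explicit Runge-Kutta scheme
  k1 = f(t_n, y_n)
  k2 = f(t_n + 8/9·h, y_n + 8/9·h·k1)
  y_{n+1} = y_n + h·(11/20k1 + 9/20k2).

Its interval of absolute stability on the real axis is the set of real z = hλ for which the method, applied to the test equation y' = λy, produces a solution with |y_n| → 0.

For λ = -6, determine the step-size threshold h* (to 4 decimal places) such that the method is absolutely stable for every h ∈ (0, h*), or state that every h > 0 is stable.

(-2.5000,0); λ=-6 ⇒ h* = (5/2)/6 = 0.4167.

Set f=λy, z=hλ:
  k1=λy_n ⇒ h·k1=z·y_n;  k2=λ(1+8/9z)y_n ⇒ h·k2=z(1+8/9z)y_n
  y_{n+1}/y_n = 1 + 11/20z + 9/20z(1+8/9z) = 1 + z + 2/5z²
  R(z) = 1 + z + 2/5z².

Boundary: |R(x)|=1, x<0.
x=-1.31: |R|=0.3764
R=1: x+2/5x²=0 ⇒ x=−5/2=-2.5000; min R=1−1/(4·2/5)=0.3750>−1
Confirm numerically:
  x=-1.859: |R|=0.52335 <1
  x=-1.650: |R|=0.43900 <1
  x=-1.241: |R|=0.37503 <1
  x=-3.026: |R|=1.63667 >1
  x=-2.985: |R|=1.57909 >1
  x=-2.831: |R|=1.37482 >1
Interval (-2.5000, 0).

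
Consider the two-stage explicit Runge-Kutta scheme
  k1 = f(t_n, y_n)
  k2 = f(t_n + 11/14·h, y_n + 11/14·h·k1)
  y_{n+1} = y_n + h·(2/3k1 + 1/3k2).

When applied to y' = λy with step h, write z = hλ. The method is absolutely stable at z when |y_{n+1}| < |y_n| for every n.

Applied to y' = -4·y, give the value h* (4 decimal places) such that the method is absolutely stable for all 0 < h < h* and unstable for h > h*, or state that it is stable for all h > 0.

(-3.8182,0); λ=-4 ⇒ h* = (42/11)/4 = 0.9545.

On y'=λy, z=hλ:
  k1=λy_n ⇒ h·k1=z·y_n;  k2=λ(1+11/14z)y_n ⇒ h·k2=z(1+11/14z)y_n
  y_{n+1}/y_n = 1 + 2/3z + 1/3z(1+11/14z) = 1 + z + 11/42z²
  Hence R(z) = 1 + z + 11/42z².

Find x<0 with |R(x)|<1.
x=-1.31: |R|=0.1395
R=1: x+11/42x²=0 ⇒ x=−42/11=-3.8182; min R=1−1/(4·11/42)=0.0455>−1
Confirm numerically:
  x=-2.424: |R|=0.11489 <1
  x=-2.303: |R|=0.08609 <1
  x=-2.231: |R|=0.07259 <1
  x=-4.410: |R|=1.68355 >1
  x=-3.889: |R|=1.07213 >1
  x=-3.870: |R|=1.05252 >1
So |R|<1 on (-3.8182, 0).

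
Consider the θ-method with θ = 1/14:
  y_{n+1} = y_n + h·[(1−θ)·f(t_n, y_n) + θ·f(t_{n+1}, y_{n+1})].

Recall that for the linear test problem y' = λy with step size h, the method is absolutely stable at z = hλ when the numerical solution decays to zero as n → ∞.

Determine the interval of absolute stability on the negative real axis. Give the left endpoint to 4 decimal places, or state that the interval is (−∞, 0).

(-2.3333, 0).

Test eqn y'=λy, z=hλ:
  y_{n+1} = y_n + z·[13/14·y_n + 1/14·y_{n+1}] ⇒ (1 − 1/14z)y_{n+1} = (1 + 13/14z)y_n
  Hence R(z) = (1 + 13/14z)/(1 − 1/14z).

Solve |R(x)|<1 on ℝ⁻.
x=-1.35: |R|=0.2313
R=−1: 1+13/14x = −1+1/14x ⇒ -6/7x=2 ⇒ x=2/(-6/7)=-2.3333
Confirm numerically:
  x=-1.440: |R|=0.30570 <1
  x=-0.992: |R|=0.07364 <1
  x=-0.945: |R|=0.11475 <1
  x=-2.823: |R|=1.34928 >1
  x=-2.773: |R|=1.31455 >1
  x=-2.360: |R|=1.01956 >1
Interval (-2.3333, 0).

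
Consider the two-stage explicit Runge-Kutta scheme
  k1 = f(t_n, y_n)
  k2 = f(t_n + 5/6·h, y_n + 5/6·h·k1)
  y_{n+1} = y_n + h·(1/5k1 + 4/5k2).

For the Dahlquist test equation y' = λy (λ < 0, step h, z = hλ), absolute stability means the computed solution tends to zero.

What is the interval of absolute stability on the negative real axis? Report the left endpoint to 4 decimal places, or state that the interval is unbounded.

With y'=λy (z=hλ):
  k1=λy_n ⇒ h·k1=z·y_n;  k2=λ(1+5/6z)y_n ⇒ h·k2=z(1+5/6z)y_n
  y_{n+1}/y_n = 1 + 1/5z + 4/5z(1+5/6z) = 1 + z + 2/3z²
  ⇒ R(z) = 1 + z + 2/3z².

Boundary: |R(x)|=1, x<0.
x=-0.48: |R|=0.6736
R=1: x+2/3x²=0 ⇒ x=−3/2=-1.5000; min R=1−1/(4·2/3)=0.6250>−1
Confirm numerically:
  x=-1.454: |R|=0.95541 <1
  x=-1.410: |R|=0.91540 <1
  x=-1.235: |R|=0.78182 <1
  x=-1.015: |R|=0.67182 <1
  x=-1.766: |R|=1.31317 >1
  x=-1.561: |R|=1.06348 >1
Interval (-1.5000, 0).

z∈(-1.5000,0).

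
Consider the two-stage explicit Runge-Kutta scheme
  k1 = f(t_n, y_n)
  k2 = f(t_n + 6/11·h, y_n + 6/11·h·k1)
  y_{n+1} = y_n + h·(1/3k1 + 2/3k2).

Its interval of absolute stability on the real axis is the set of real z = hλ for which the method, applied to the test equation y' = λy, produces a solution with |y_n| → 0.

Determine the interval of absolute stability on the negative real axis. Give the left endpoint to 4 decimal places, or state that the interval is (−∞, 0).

With y'=λy (z=hλ):
  k1=λy_n ⇒ h·k1=z·y_n;  k2=λ(1+6/11z)y_n ⇒ h·k2=z(1+6/11z)y_n
  y_{n+1}/y_n = 1 + 1/3z + 2/3z(1+6/11z) = 1 + z + 4/11z²
  so R(z) = 1 + z + 4/11z².

Find x<0 with |R(x)|<1.
x=-0.56: |R|=0.5540
R=1: x+4/11x²=0 ⇒ x=−11/4=-2.7500; min R=1−1/(4·4/11)=0.3125>−1
Confirm numerically:
  x=-2.427: |R|=0.71494 <1
  x=-2.047: |R|=0.47671 <1
  x=-1.969: |R|=0.44080 <1
  x=-1.690: |R|=0.34858 <1
  x=-3.237: |R|=1.57324 >1
  x=-2.964: |R|=1.23065 >1
  x=-2.885: |R|=1.14163 >1
Stable set (-2.7500, 0).

z∈(-2.7500,0).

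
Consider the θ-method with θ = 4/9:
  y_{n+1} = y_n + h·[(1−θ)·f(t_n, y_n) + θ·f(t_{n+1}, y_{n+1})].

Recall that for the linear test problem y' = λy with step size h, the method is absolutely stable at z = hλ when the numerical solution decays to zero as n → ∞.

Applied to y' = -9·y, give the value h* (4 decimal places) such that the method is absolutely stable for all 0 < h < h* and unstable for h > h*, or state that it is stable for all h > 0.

(-18.0000,0); λ=-9 ⇒ h* = (18)/9 = 2.0000.

Test eqn y'=λy, z=hλ:
  y_{n+1} = y_n + z·[5/9·y_n + 4/9·y_{n+1}] ⇒ (1 − 4/9z)y_{n+1} = (1 + 5/9z)y_n
  ⇒ R(z) = (1 + 5/9z)/(1 − 4/9z).

Boundary: |R(x)|=1, x<0.
x=-1.34: |R|=0.1602
R=−1: 1+5/9x = −1+4/9x ⇒ -1/9x=2 ⇒ x=2/(-1/9)=-18.0000
Confirm numerically:
  x=-15.810: |R|=0.96968 <1
  x=-14.457: |R|=0.94698 <1
  x=-14.129: |R|=0.94092 <1
  x=-11.746: |R|=0.88829 <1
  x=-18.432: |R|=1.00522 >1
  x=-18.187: |R|=1.00229 >1
  x=-18.173: |R|=1.00212 >1
So |R|<1 on (-18.0000, 0).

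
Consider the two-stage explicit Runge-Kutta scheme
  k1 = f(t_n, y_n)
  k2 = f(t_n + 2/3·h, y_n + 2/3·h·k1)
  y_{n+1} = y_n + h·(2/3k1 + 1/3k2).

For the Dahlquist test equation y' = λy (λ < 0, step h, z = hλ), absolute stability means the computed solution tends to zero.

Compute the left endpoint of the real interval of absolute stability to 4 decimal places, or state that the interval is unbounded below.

z* = -4.5000.

Test eqn y'=λy, z=hλ:
  k1=λy_n ⇒ h·k1=z·y_n;  k2=λ(1+2/3z)y_n ⇒ h·k2=z(1+2/3z)y_n
  y_{n+1}/y_n = 1 + 2/3z + 1/3z(1+2/3z) = 1 + z + 2/9z²
  ⇒ R(z) = 1 + z + 2/9z².

Boundary: |R(x)|=1, x<0.
x=-1.14: |R|=0.1488
R=1: x+2/9x²=0 ⇒ x=−9/2=-4.5000; min R=1−1/(4·2/9)=-0.1250>−1
Confirm numerically:
  x=-4.349: |R|=0.85407 <1
  x=-3.934: |R|=0.50519 <1
  x=-3.624: |R|=0.29453 <1
  x=-2.064: |R|=0.11731 <1
  x=-4.894: |R|=1.42850 >1
  x=-4.558: |R|=1.05875 >1
  x=-4.549: |R|=1.04953 >1
So |R|<1 on (-4.5000, 0).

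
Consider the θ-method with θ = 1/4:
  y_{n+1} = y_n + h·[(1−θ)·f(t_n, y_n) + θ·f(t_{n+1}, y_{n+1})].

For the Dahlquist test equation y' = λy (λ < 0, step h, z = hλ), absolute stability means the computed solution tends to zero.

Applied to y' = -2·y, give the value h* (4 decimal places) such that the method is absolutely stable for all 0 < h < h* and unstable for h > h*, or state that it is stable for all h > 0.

On y'=λy, z=hλ:
  y_{n+1} = y_n + z·[3/4·y_n + 1/4·y_{n+1}] ⇒ (1 − 1/4z)y_{n+1} = (1 + 3/4z)y_n
  so R(z) = (1 + 3/4z)/(1 − 1/4z).

Solve |R(x)|<1 on ℝ⁻.
x=-0.51: |R|=0.5477
R=−1: 1+3/4x = −1+1/4x ⇒ -1/2x=2 ⇒ x=2/(-1/2)=-4.0000
Confirm numerically:
  x=-3.085: |R|=0.74171 <1
  x=-2.876: |R|=0.67307 <1
  x=-2.744: |R|=0.62752 <1
  x=-1.899: |R|=0.28768 <1
  x=-4.274: |R|=1.06623 >1
  x=-4.192: |R|=1.04688 >1
Interval (-4.0000, 0).

(-4.0000,0); λ=-2 ⇒ h* = (4)/2 = 2.0000.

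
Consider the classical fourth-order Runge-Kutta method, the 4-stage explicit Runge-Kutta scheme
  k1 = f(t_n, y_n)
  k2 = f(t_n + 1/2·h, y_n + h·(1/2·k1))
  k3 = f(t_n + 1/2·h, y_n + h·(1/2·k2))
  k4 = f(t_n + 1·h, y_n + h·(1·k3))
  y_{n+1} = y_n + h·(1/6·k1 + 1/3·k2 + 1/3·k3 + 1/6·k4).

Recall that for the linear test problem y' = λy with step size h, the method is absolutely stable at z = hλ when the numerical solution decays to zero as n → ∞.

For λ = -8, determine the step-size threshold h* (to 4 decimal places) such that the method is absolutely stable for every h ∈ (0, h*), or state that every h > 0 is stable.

Set f=λy, z=hλ:
  order 4, 4-stage ⇒ R(z)=1+z+z^2/2+z^3/6+z^4/24
  (e.g. R(-1.64)=0.27106, |R|=0.27106)

Boundary: |R(x)|=1, x<0.
x=-1.64: |R|=0.2711
|R(-2.41)|=0.5667 |R(-2.19)|=0.4159 |R(-0.55)|=0.5773
Bisect:
  x_lo=-3.2195 |R|=1.8779  x_hi=-0.3496 |R|=0.7050
  mid=-1.78456 |R|=0.28315 →hi
  mid=-2.50203 |R|=0.65043 →hi
  mid=-2.86077 |R|=1.11988 →lo
  mid=-2.68140 |R|=0.85433 →hi
  mid=-2.77108 |R|=0.97879 →hi
  mid=-2.81593 |R|=1.04718 →lo
  mid=-2.79351 |R|=1.01245 →lo
  mid=-2.78229 |R|=0.99549 →hi
  mid=-2.78790 |R|=1.00394 →lo
  ...
  [-2.78545,-2.78527] ⇒ x*=-2.7853
Stable set (-2.7853, 0).

(-2.7853,0); λ=-8 ⇒ h* = 0.3482.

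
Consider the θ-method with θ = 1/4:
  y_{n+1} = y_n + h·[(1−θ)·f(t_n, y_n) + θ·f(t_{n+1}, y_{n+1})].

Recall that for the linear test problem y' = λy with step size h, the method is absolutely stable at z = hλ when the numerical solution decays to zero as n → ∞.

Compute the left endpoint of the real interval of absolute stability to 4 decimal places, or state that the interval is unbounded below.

Test eqn y'=λy, z=hλ:
  y_{n+1} = y_n + z·[3/4·y_n + 1/4·y_{n+1}] ⇒ (1 − 1/4z)y_{n+1} = (1 + 3/4z)y_n
  Hence R(z) = (1 + 3/4z)/(1 − 1/4z).

Find x<0 with |R(x)|<1.
x=-1.21: |R|=0.0710
R=−1: 1+3/4x = −1+1/4x ⇒ -1/2x=2 ⇒ x=2/(-1/2)=-4.0000
Confirm numerically:
  x=-3.834: |R|=0.95762 <1
  x=-2.592: |R|=0.57282 <1
  x=-1.678: |R|=0.18211 <1
  x=-1.641: |R|=0.16362 <1
  x=-4.568: |R|=1.13259 >1
  x=-4.377: |R|=1.09001 >1
  x=-4.100: |R|=1.02469 >1
Interval (-4.0000, 0).

z* = -4.0000.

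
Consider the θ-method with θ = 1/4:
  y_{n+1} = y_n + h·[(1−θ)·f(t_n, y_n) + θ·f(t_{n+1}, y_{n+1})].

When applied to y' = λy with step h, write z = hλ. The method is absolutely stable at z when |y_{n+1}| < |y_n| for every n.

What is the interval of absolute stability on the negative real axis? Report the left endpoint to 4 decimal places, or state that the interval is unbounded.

Set f=λy, z=hλ:
  y_{n+1} = y_n + z·[3/4·y_n + 1/4·y_{n+1}] ⇒ (1 − 1/4z)y_{n+1} = (1 + 3/4z)y_n
  so R(z) = (1 + 3/4z)/(1 − 1/4z).

Need |R(x)|<1, x<0.
x=-0.84: |R|=0.3058
R=−1: 1+3/4x = −1+1/4x ⇒ -1/2x=2 ⇒ x=2/(-1/2)=-4.0000
Confirm numerically:
  x=-3.865: |R|=0.96567 <1
  x=-2.700: |R|=0.61194 <1
  x=-2.195: |R|=0.41727 <1
  x=-2.020: |R|=0.34219 <1
  x=-4.255: |R|=1.06178 >1
  x=-4.174: |R|=1.04257 >1
Stable set (-4.0000, 0).

(-4.0000, 0).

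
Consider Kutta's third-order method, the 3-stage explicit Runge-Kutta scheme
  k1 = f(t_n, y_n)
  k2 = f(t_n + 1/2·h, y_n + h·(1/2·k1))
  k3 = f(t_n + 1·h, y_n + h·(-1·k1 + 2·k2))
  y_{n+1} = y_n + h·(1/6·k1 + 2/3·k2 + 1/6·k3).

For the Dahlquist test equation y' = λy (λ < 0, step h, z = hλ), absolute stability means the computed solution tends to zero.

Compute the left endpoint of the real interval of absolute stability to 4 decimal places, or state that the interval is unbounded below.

left endpoint -2.5127.

On y'=λy, z=hλ:
  order 3, 3-stage ⇒ R(z)=1+z+z^2/2+z^3/6
  (e.g. R(-0.78)=0.44511, |R|=0.44511)

Solve |R(x)|<1 on ℝ⁻.
x=-0.78: |R|=0.4451
|R(-2.82)|=1.5814 |R(-0.54)|=0.5796 |R(-0.5)|=0.6042
Bisect:
  x_lo=-3.3616 |R|=3.0425  x_hi=-0.3502 |R|=0.7039
  mid=-1.85590 |R|=0.19911 →hi
  mid=-2.60873 |R|=1.16493 →lo
  mid=-2.23231 |R|=0.59472 →hi
  mid=-2.42052 |R|=0.85467 →hi
  mid=-2.51463 |R|=1.00309 →lo
  mid=-2.46757 |R|=0.92726 →hi
  mid=-2.49110 |R|=0.96476 →hi
  mid=-2.50286 |R|=0.98382 →hi
  mid=-2.50874 |R|=0.99343 →hi
  mid=-2.51168 |R|=0.99826 →hi
  ...
  [-2.51279,-2.51260] ⇒ x*=-2.5127
So |R|<1 on (-2.5127, 0).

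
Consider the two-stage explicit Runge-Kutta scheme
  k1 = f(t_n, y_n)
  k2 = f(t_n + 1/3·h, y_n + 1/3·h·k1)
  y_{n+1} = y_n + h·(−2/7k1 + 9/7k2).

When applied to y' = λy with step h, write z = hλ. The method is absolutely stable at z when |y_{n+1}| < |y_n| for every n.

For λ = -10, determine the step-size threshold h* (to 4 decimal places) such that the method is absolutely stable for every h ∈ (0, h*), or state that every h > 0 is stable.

(-2.3333,0); λ=-10 ⇒ h* = (7/3)/10 = 0.2333.

On y'=λy, z=hλ:
  k1=λy_n ⇒ h·k1=z·y_n;  k2=λ(1+1/3z)y_n ⇒ h·k2=z(1+1/3z)y_n
  y_{n+1}/y_n = 1 − 2/7z + 9/7z(1+1/3z) = 1 + z + 3/7z²
  Hence R(z) = 1 + z + 3/7z².

Solve |R(x)|<1 on ℝ⁻.
x=-0.76: |R|=0.4875
R=1: x+3/7x²=0 ⇒ x=−7/3=-2.3333; min R=1−1/(4·3/7)=0.4167>−1
Confirm numerically:
  x=-1.977: |R|=0.69808 <1
  x=-1.884: |R|=0.63720 <1
  x=-1.505: |R|=0.46572 <1
  x=-1.154: |R|=0.41674 <1
  x=-2.779: |R|=1.53079 >1
  x=-2.657: |R|=1.36856 >1
  x=-2.374: |R|=1.04138 >1
So |R|<1 on (-2.3333, 0).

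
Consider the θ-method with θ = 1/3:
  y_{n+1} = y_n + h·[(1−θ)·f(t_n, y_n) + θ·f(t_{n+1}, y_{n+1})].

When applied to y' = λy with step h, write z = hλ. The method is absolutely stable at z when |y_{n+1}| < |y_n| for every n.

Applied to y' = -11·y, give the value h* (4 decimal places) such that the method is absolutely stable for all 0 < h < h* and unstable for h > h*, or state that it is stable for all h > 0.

(-6.0000,0); λ=-11 ⇒ h* = (6)/11 = 0.5455.

With y'=λy (z=hλ):
  y_{n+1} = y_n + z·[2/3·y_n + 1/3·y_{n+1}] ⇒ (1 − 1/3z)y_{n+1} = (1 + 2/3z)y_n
  Hence R(z) = (1 + 2/3z)/(1 − 1/3z).

Find x<0 with |R(x)|<1.
x=-0.43: |R|=0.6239
R=−1: 1+2/3x = −1+1/3x ⇒ -1/3x=2 ⇒ x=2/(-1/3)=-6.0000
Confirm numerically:
  x=-5.756: |R|=0.97213 <1
  x=-4.042: |R|=0.72195 <1
  x=-3.235: |R|=0.55654 <1
  x=-6.472: |R|=1.04983 >1
  x=-6.154: |R|=1.01682 >1
Stable set (-6.0000, 0).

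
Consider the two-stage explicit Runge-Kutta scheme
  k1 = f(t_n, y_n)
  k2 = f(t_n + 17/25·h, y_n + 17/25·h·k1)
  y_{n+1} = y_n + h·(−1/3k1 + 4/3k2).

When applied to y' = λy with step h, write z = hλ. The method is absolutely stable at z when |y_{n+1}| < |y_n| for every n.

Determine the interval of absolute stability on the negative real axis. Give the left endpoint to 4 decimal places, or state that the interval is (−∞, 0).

With y'=λy (z=hλ):
  k1=λy_n ⇒ h·k1=z·y_n;  k2=λ(1+17/25z)y_n ⇒ h·k2=z(1+17/25z)y_n
  y_{n+1}/y_n = 1 − 1/3z + 4/3z(1+17/25z) = 1 + z + 68/75z²
  Hence R(z) = 1 + z + 68/75z².

Boundary: |R(x)|=1, x<0.
x=-0.43: |R|=0.7376
R=1: x+68/75x²=0 ⇒ x=−75/68=-1.1029; min R=1−1/(4·68/75)=0.7243>−1
Confirm numerically:
  x=-1.001: |R|=0.90748 <1
  x=-0.889: |R|=0.82756 <1
  x=-0.708: |R|=0.74648 <1
  x=-1.459: |R|=1.47100 >1
  x=-1.425: |R|=1.41610 >1
  x=-1.192: |R|=1.09625 >1
So |R|<1 on (-1.1029, 0).

z∈(-1.1029,0).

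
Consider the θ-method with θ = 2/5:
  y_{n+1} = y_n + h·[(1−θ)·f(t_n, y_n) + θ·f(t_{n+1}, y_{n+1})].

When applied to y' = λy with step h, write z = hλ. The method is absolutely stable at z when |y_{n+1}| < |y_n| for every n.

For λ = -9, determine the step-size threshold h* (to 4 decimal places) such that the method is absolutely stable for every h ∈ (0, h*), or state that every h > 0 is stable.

(-10.0000,0); λ=-9 ⇒ h* = (10)/9 = 1.1111.

On y'=λy, z=hλ:
  y_{n+1} = y_n + z·[3/5·y_n + 2/5·y_{n+1}] ⇒ (1 − 2/5z)y_{n+1} = (1 + 3/5z)y_n
  R(z) = (1 + 3/5z)/(1 − 2/5z).

Find x<0 with |R(x)|<1.
x=-1.48: |R|=0.0704
R=−1: 1+3/5x = −1+2/5x ⇒ -1/5x=2 ⇒ x=2/(-1/5)=-10.0000
Confirm numerically:
  x=-9.897: |R|=0.99585 <1
  x=-9.360: |R|=0.97302 <1
  x=-7.889: |R|=0.89840 <1
  x=-10.440: |R|=1.01700 >1
  x=-10.217: |R|=1.00853 >1
So |R|<1 on (-10.0000, 0).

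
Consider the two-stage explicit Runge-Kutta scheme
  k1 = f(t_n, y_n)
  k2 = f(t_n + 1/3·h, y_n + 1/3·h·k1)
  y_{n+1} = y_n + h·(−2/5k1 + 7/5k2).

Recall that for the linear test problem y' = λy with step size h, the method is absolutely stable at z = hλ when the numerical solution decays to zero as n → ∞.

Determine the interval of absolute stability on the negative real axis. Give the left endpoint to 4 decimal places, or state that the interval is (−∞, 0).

Set f=λy, z=hλ:
  k1=λy_n ⇒ h·k1=z·y_n;  k2=λ(1+1/3z)y_n ⇒ h·k2=z(1+1/3z)y_n
  y_{n+1}/y_n = 1 − 2/5z + 7/5z(1+1/3z) = 1 + z + 7/15z²
  so R(z) = 1 + z + 7/15z².

Solve |R(x)|<1 on ℝ⁻.
x=-1.49: |R|=0.5460
R=1: x+7/15x²=0 ⇒ x=−15/7=-2.1429; min R=1−1/(4·7/15)=0.4643>−1
Confirm numerically:
  x=-1.493: |R|=0.54722 <1
  x=-1.419: |R|=0.52066 <1
  x=-1.355: |R|=0.50181 <1
  x=-1.072: |R|=0.46429 <1
  x=-2.522: |R|=1.44623 >1
  x=-2.304: |R|=1.17326 >1
Stable set (-2.1429, 0).

(-2.1429, 0).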